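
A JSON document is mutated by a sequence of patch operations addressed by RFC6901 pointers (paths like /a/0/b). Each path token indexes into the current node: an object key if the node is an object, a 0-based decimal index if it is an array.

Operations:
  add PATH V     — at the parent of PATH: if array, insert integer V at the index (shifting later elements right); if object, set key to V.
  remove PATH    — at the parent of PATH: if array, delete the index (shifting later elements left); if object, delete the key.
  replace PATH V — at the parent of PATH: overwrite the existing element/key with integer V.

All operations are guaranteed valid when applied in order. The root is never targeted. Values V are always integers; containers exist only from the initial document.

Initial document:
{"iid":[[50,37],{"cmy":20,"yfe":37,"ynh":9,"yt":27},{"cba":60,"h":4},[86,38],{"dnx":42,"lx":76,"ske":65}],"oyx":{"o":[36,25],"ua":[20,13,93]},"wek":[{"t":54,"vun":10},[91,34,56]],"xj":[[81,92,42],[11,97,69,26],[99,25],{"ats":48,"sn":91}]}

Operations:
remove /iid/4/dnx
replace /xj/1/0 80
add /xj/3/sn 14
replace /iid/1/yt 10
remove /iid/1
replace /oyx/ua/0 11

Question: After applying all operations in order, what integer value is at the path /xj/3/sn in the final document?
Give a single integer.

After op 1 (remove /iid/4/dnx): {"iid":[[50,37],{"cmy":20,"yfe":37,"ynh":9,"yt":27},{"cba":60,"h":4},[86,38],{"lx":76,"ske":65}],"oyx":{"o":[36,25],"ua":[20,13,93]},"wek":[{"t":54,"vun":10},[91,34,56]],"xj":[[81,92,42],[11,97,69,26],[99,25],{"ats":48,"sn":91}]}
After op 2 (replace /xj/1/0 80): {"iid":[[50,37],{"cmy":20,"yfe":37,"ynh":9,"yt":27},{"cba":60,"h":4},[86,38],{"lx":76,"ske":65}],"oyx":{"o":[36,25],"ua":[20,13,93]},"wek":[{"t":54,"vun":10},[91,34,56]],"xj":[[81,92,42],[80,97,69,26],[99,25],{"ats":48,"sn":91}]}
After op 3 (add /xj/3/sn 14): {"iid":[[50,37],{"cmy":20,"yfe":37,"ynh":9,"yt":27},{"cba":60,"h":4},[86,38],{"lx":76,"ske":65}],"oyx":{"o":[36,25],"ua":[20,13,93]},"wek":[{"t":54,"vun":10},[91,34,56]],"xj":[[81,92,42],[80,97,69,26],[99,25],{"ats":48,"sn":14}]}
After op 4 (replace /iid/1/yt 10): {"iid":[[50,37],{"cmy":20,"yfe":37,"ynh":9,"yt":10},{"cba":60,"h":4},[86,38],{"lx":76,"ske":65}],"oyx":{"o":[36,25],"ua":[20,13,93]},"wek":[{"t":54,"vun":10},[91,34,56]],"xj":[[81,92,42],[80,97,69,26],[99,25],{"ats":48,"sn":14}]}
After op 5 (remove /iid/1): {"iid":[[50,37],{"cba":60,"h":4},[86,38],{"lx":76,"ske":65}],"oyx":{"o":[36,25],"ua":[20,13,93]},"wek":[{"t":54,"vun":10},[91,34,56]],"xj":[[81,92,42],[80,97,69,26],[99,25],{"ats":48,"sn":14}]}
After op 6 (replace /oyx/ua/0 11): {"iid":[[50,37],{"cba":60,"h":4},[86,38],{"lx":76,"ske":65}],"oyx":{"o":[36,25],"ua":[11,13,93]},"wek":[{"t":54,"vun":10},[91,34,56]],"xj":[[81,92,42],[80,97,69,26],[99,25],{"ats":48,"sn":14}]}
Value at /xj/3/sn: 14

Answer: 14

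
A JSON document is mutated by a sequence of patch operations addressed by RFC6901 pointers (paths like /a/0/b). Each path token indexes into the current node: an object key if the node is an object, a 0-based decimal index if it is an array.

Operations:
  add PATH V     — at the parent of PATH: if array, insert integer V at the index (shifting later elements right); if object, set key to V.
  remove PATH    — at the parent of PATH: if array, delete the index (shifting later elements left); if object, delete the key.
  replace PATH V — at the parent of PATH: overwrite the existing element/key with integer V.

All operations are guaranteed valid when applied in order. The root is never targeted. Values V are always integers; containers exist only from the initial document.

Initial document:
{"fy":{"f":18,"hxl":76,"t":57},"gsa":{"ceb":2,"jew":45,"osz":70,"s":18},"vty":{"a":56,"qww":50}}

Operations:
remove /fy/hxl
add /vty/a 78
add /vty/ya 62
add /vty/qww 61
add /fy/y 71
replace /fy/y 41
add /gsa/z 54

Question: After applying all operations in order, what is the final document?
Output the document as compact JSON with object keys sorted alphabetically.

Answer: {"fy":{"f":18,"t":57,"y":41},"gsa":{"ceb":2,"jew":45,"osz":70,"s":18,"z":54},"vty":{"a":78,"qww":61,"ya":62}}

Derivation:
After op 1 (remove /fy/hxl): {"fy":{"f":18,"t":57},"gsa":{"ceb":2,"jew":45,"osz":70,"s":18},"vty":{"a":56,"qww":50}}
After op 2 (add /vty/a 78): {"fy":{"f":18,"t":57},"gsa":{"ceb":2,"jew":45,"osz":70,"s":18},"vty":{"a":78,"qww":50}}
After op 3 (add /vty/ya 62): {"fy":{"f":18,"t":57},"gsa":{"ceb":2,"jew":45,"osz":70,"s":18},"vty":{"a":78,"qww":50,"ya":62}}
After op 4 (add /vty/qww 61): {"fy":{"f":18,"t":57},"gsa":{"ceb":2,"jew":45,"osz":70,"s":18},"vty":{"a":78,"qww":61,"ya":62}}
After op 5 (add /fy/y 71): {"fy":{"f":18,"t":57,"y":71},"gsa":{"ceb":2,"jew":45,"osz":70,"s":18},"vty":{"a":78,"qww":61,"ya":62}}
After op 6 (replace /fy/y 41): {"fy":{"f":18,"t":57,"y":41},"gsa":{"ceb":2,"jew":45,"osz":70,"s":18},"vty":{"a":78,"qww":61,"ya":62}}
After op 7 (add /gsa/z 54): {"fy":{"f":18,"t":57,"y":41},"gsa":{"ceb":2,"jew":45,"osz":70,"s":18,"z":54},"vty":{"a":78,"qww":61,"ya":62}}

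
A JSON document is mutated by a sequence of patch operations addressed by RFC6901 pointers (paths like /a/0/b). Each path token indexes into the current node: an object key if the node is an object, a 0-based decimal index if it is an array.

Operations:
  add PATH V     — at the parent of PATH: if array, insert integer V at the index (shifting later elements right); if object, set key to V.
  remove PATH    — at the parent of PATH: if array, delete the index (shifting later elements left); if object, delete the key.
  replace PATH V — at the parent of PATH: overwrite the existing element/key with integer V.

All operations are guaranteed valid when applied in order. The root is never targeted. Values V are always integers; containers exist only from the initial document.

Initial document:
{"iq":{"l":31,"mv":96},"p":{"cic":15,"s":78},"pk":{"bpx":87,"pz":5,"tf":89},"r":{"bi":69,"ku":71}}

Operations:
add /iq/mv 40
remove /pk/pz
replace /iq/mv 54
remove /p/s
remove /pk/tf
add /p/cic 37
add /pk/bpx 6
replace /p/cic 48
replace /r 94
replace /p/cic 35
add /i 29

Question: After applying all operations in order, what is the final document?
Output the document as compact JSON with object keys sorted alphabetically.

Answer: {"i":29,"iq":{"l":31,"mv":54},"p":{"cic":35},"pk":{"bpx":6},"r":94}

Derivation:
After op 1 (add /iq/mv 40): {"iq":{"l":31,"mv":40},"p":{"cic":15,"s":78},"pk":{"bpx":87,"pz":5,"tf":89},"r":{"bi":69,"ku":71}}
After op 2 (remove /pk/pz): {"iq":{"l":31,"mv":40},"p":{"cic":15,"s":78},"pk":{"bpx":87,"tf":89},"r":{"bi":69,"ku":71}}
After op 3 (replace /iq/mv 54): {"iq":{"l":31,"mv":54},"p":{"cic":15,"s":78},"pk":{"bpx":87,"tf":89},"r":{"bi":69,"ku":71}}
After op 4 (remove /p/s): {"iq":{"l":31,"mv":54},"p":{"cic":15},"pk":{"bpx":87,"tf":89},"r":{"bi":69,"ku":71}}
After op 5 (remove /pk/tf): {"iq":{"l":31,"mv":54},"p":{"cic":15},"pk":{"bpx":87},"r":{"bi":69,"ku":71}}
After op 6 (add /p/cic 37): {"iq":{"l":31,"mv":54},"p":{"cic":37},"pk":{"bpx":87},"r":{"bi":69,"ku":71}}
After op 7 (add /pk/bpx 6): {"iq":{"l":31,"mv":54},"p":{"cic":37},"pk":{"bpx":6},"r":{"bi":69,"ku":71}}
After op 8 (replace /p/cic 48): {"iq":{"l":31,"mv":54},"p":{"cic":48},"pk":{"bpx":6},"r":{"bi":69,"ku":71}}
After op 9 (replace /r 94): {"iq":{"l":31,"mv":54},"p":{"cic":48},"pk":{"bpx":6},"r":94}
After op 10 (replace /p/cic 35): {"iq":{"l":31,"mv":54},"p":{"cic":35},"pk":{"bpx":6},"r":94}
After op 11 (add /i 29): {"i":29,"iq":{"l":31,"mv":54},"p":{"cic":35},"pk":{"bpx":6},"r":94}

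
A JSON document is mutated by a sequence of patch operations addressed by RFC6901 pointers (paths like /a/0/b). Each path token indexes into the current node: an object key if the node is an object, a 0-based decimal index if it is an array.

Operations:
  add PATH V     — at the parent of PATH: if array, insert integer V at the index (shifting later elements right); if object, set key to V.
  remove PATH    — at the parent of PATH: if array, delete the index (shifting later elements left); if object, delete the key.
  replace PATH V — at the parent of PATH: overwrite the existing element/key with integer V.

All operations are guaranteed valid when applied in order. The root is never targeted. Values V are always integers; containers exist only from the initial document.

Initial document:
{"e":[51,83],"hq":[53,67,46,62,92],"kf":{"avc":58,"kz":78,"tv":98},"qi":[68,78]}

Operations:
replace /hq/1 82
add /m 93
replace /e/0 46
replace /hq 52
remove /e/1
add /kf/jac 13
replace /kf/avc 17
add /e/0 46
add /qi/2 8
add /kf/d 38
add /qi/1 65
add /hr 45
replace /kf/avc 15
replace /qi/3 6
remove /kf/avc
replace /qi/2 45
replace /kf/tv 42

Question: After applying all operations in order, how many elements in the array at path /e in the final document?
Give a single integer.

Answer: 2

Derivation:
After op 1 (replace /hq/1 82): {"e":[51,83],"hq":[53,82,46,62,92],"kf":{"avc":58,"kz":78,"tv":98},"qi":[68,78]}
After op 2 (add /m 93): {"e":[51,83],"hq":[53,82,46,62,92],"kf":{"avc":58,"kz":78,"tv":98},"m":93,"qi":[68,78]}
After op 3 (replace /e/0 46): {"e":[46,83],"hq":[53,82,46,62,92],"kf":{"avc":58,"kz":78,"tv":98},"m":93,"qi":[68,78]}
After op 4 (replace /hq 52): {"e":[46,83],"hq":52,"kf":{"avc":58,"kz":78,"tv":98},"m":93,"qi":[68,78]}
After op 5 (remove /e/1): {"e":[46],"hq":52,"kf":{"avc":58,"kz":78,"tv":98},"m":93,"qi":[68,78]}
After op 6 (add /kf/jac 13): {"e":[46],"hq":52,"kf":{"avc":58,"jac":13,"kz":78,"tv":98},"m":93,"qi":[68,78]}
After op 7 (replace /kf/avc 17): {"e":[46],"hq":52,"kf":{"avc":17,"jac":13,"kz":78,"tv":98},"m":93,"qi":[68,78]}
After op 8 (add /e/0 46): {"e":[46,46],"hq":52,"kf":{"avc":17,"jac":13,"kz":78,"tv":98},"m":93,"qi":[68,78]}
After op 9 (add /qi/2 8): {"e":[46,46],"hq":52,"kf":{"avc":17,"jac":13,"kz":78,"tv":98},"m":93,"qi":[68,78,8]}
After op 10 (add /kf/d 38): {"e":[46,46],"hq":52,"kf":{"avc":17,"d":38,"jac":13,"kz":78,"tv":98},"m":93,"qi":[68,78,8]}
After op 11 (add /qi/1 65): {"e":[46,46],"hq":52,"kf":{"avc":17,"d":38,"jac":13,"kz":78,"tv":98},"m":93,"qi":[68,65,78,8]}
After op 12 (add /hr 45): {"e":[46,46],"hq":52,"hr":45,"kf":{"avc":17,"d":38,"jac":13,"kz":78,"tv":98},"m":93,"qi":[68,65,78,8]}
After op 13 (replace /kf/avc 15): {"e":[46,46],"hq":52,"hr":45,"kf":{"avc":15,"d":38,"jac":13,"kz":78,"tv":98},"m":93,"qi":[68,65,78,8]}
After op 14 (replace /qi/3 6): {"e":[46,46],"hq":52,"hr":45,"kf":{"avc":15,"d":38,"jac":13,"kz":78,"tv":98},"m":93,"qi":[68,65,78,6]}
After op 15 (remove /kf/avc): {"e":[46,46],"hq":52,"hr":45,"kf":{"d":38,"jac":13,"kz":78,"tv":98},"m":93,"qi":[68,65,78,6]}
After op 16 (replace /qi/2 45): {"e":[46,46],"hq":52,"hr":45,"kf":{"d":38,"jac":13,"kz":78,"tv":98},"m":93,"qi":[68,65,45,6]}
After op 17 (replace /kf/tv 42): {"e":[46,46],"hq":52,"hr":45,"kf":{"d":38,"jac":13,"kz":78,"tv":42},"m":93,"qi":[68,65,45,6]}
Size at path /e: 2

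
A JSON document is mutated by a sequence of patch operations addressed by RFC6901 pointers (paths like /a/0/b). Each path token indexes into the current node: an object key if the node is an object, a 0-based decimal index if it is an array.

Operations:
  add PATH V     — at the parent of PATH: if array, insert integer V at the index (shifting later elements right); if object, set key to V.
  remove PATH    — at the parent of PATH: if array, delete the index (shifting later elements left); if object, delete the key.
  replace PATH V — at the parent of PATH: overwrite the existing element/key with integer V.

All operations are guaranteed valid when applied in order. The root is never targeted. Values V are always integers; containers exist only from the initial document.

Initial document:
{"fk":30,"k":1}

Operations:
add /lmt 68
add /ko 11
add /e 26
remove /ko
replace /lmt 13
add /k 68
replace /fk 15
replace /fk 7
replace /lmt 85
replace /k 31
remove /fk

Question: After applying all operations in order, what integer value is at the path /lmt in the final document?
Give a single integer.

Answer: 85

Derivation:
After op 1 (add /lmt 68): {"fk":30,"k":1,"lmt":68}
After op 2 (add /ko 11): {"fk":30,"k":1,"ko":11,"lmt":68}
After op 3 (add /e 26): {"e":26,"fk":30,"k":1,"ko":11,"lmt":68}
After op 4 (remove /ko): {"e":26,"fk":30,"k":1,"lmt":68}
After op 5 (replace /lmt 13): {"e":26,"fk":30,"k":1,"lmt":13}
After op 6 (add /k 68): {"e":26,"fk":30,"k":68,"lmt":13}
After op 7 (replace /fk 15): {"e":26,"fk":15,"k":68,"lmt":13}
After op 8 (replace /fk 7): {"e":26,"fk":7,"k":68,"lmt":13}
After op 9 (replace /lmt 85): {"e":26,"fk":7,"k":68,"lmt":85}
After op 10 (replace /k 31): {"e":26,"fk":7,"k":31,"lmt":85}
After op 11 (remove /fk): {"e":26,"k":31,"lmt":85}
Value at /lmt: 85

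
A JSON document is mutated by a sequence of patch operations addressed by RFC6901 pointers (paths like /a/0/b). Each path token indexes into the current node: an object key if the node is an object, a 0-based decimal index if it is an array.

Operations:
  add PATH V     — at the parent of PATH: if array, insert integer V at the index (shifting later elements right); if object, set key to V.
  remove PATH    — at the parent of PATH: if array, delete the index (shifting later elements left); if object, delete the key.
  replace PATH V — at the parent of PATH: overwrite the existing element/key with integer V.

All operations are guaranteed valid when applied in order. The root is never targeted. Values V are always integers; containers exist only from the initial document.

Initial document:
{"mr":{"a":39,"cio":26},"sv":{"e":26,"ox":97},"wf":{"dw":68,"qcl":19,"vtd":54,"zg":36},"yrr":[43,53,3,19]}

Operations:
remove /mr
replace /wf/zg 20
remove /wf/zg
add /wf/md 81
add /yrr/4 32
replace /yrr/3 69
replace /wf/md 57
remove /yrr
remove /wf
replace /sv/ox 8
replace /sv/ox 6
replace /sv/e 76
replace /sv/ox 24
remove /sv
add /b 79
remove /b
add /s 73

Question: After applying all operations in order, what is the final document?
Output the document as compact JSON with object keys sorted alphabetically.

After op 1 (remove /mr): {"sv":{"e":26,"ox":97},"wf":{"dw":68,"qcl":19,"vtd":54,"zg":36},"yrr":[43,53,3,19]}
After op 2 (replace /wf/zg 20): {"sv":{"e":26,"ox":97},"wf":{"dw":68,"qcl":19,"vtd":54,"zg":20},"yrr":[43,53,3,19]}
After op 3 (remove /wf/zg): {"sv":{"e":26,"ox":97},"wf":{"dw":68,"qcl":19,"vtd":54},"yrr":[43,53,3,19]}
After op 4 (add /wf/md 81): {"sv":{"e":26,"ox":97},"wf":{"dw":68,"md":81,"qcl":19,"vtd":54},"yrr":[43,53,3,19]}
After op 5 (add /yrr/4 32): {"sv":{"e":26,"ox":97},"wf":{"dw":68,"md":81,"qcl":19,"vtd":54},"yrr":[43,53,3,19,32]}
After op 6 (replace /yrr/3 69): {"sv":{"e":26,"ox":97},"wf":{"dw":68,"md":81,"qcl":19,"vtd":54},"yrr":[43,53,3,69,32]}
After op 7 (replace /wf/md 57): {"sv":{"e":26,"ox":97},"wf":{"dw":68,"md":57,"qcl":19,"vtd":54},"yrr":[43,53,3,69,32]}
After op 8 (remove /yrr): {"sv":{"e":26,"ox":97},"wf":{"dw":68,"md":57,"qcl":19,"vtd":54}}
After op 9 (remove /wf): {"sv":{"e":26,"ox":97}}
After op 10 (replace /sv/ox 8): {"sv":{"e":26,"ox":8}}
After op 11 (replace /sv/ox 6): {"sv":{"e":26,"ox":6}}
After op 12 (replace /sv/e 76): {"sv":{"e":76,"ox":6}}
After op 13 (replace /sv/ox 24): {"sv":{"e":76,"ox":24}}
After op 14 (remove /sv): {}
After op 15 (add /b 79): {"b":79}
After op 16 (remove /b): {}
After op 17 (add /s 73): {"s":73}

Answer: {"s":73}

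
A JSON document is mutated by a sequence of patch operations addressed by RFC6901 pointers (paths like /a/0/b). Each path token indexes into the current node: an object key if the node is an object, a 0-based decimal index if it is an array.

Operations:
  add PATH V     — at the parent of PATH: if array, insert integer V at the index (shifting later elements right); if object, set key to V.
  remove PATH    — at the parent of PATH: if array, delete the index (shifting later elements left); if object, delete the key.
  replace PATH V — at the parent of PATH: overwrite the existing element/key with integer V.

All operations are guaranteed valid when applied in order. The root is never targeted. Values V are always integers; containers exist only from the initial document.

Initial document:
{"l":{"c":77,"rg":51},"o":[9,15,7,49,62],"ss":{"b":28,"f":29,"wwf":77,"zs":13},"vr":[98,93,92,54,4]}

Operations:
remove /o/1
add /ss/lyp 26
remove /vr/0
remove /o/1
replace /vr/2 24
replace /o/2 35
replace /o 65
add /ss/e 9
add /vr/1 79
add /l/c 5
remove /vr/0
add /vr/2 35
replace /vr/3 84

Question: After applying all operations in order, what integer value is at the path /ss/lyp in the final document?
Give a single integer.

After op 1 (remove /o/1): {"l":{"c":77,"rg":51},"o":[9,7,49,62],"ss":{"b":28,"f":29,"wwf":77,"zs":13},"vr":[98,93,92,54,4]}
After op 2 (add /ss/lyp 26): {"l":{"c":77,"rg":51},"o":[9,7,49,62],"ss":{"b":28,"f":29,"lyp":26,"wwf":77,"zs":13},"vr":[98,93,92,54,4]}
After op 3 (remove /vr/0): {"l":{"c":77,"rg":51},"o":[9,7,49,62],"ss":{"b":28,"f":29,"lyp":26,"wwf":77,"zs":13},"vr":[93,92,54,4]}
After op 4 (remove /o/1): {"l":{"c":77,"rg":51},"o":[9,49,62],"ss":{"b":28,"f":29,"lyp":26,"wwf":77,"zs":13},"vr":[93,92,54,4]}
After op 5 (replace /vr/2 24): {"l":{"c":77,"rg":51},"o":[9,49,62],"ss":{"b":28,"f":29,"lyp":26,"wwf":77,"zs":13},"vr":[93,92,24,4]}
After op 6 (replace /o/2 35): {"l":{"c":77,"rg":51},"o":[9,49,35],"ss":{"b":28,"f":29,"lyp":26,"wwf":77,"zs":13},"vr":[93,92,24,4]}
After op 7 (replace /o 65): {"l":{"c":77,"rg":51},"o":65,"ss":{"b":28,"f":29,"lyp":26,"wwf":77,"zs":13},"vr":[93,92,24,4]}
After op 8 (add /ss/e 9): {"l":{"c":77,"rg":51},"o":65,"ss":{"b":28,"e":9,"f":29,"lyp":26,"wwf":77,"zs":13},"vr":[93,92,24,4]}
After op 9 (add /vr/1 79): {"l":{"c":77,"rg":51},"o":65,"ss":{"b":28,"e":9,"f":29,"lyp":26,"wwf":77,"zs":13},"vr":[93,79,92,24,4]}
After op 10 (add /l/c 5): {"l":{"c":5,"rg":51},"o":65,"ss":{"b":28,"e":9,"f":29,"lyp":26,"wwf":77,"zs":13},"vr":[93,79,92,24,4]}
After op 11 (remove /vr/0): {"l":{"c":5,"rg":51},"o":65,"ss":{"b":28,"e":9,"f":29,"lyp":26,"wwf":77,"zs":13},"vr":[79,92,24,4]}
After op 12 (add /vr/2 35): {"l":{"c":5,"rg":51},"o":65,"ss":{"b":28,"e":9,"f":29,"lyp":26,"wwf":77,"zs":13},"vr":[79,92,35,24,4]}
After op 13 (replace /vr/3 84): {"l":{"c":5,"rg":51},"o":65,"ss":{"b":28,"e":9,"f":29,"lyp":26,"wwf":77,"zs":13},"vr":[79,92,35,84,4]}
Value at /ss/lyp: 26

Answer: 26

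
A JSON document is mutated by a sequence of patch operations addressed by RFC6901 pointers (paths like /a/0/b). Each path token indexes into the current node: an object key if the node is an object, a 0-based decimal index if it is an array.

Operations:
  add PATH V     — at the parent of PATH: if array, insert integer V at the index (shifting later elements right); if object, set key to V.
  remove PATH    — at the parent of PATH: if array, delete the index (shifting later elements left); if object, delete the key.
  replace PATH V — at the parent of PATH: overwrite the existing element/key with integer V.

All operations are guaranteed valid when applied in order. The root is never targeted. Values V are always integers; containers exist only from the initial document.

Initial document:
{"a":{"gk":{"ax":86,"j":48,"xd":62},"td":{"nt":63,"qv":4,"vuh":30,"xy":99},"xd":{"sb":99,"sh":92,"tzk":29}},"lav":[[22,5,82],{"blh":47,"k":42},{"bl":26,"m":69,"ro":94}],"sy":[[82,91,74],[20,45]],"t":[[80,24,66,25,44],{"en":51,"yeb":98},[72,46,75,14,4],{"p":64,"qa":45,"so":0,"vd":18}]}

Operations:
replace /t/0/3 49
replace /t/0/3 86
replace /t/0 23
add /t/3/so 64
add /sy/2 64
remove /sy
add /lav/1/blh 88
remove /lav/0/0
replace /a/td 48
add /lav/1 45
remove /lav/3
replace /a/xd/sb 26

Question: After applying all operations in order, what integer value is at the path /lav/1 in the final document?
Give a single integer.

After op 1 (replace /t/0/3 49): {"a":{"gk":{"ax":86,"j":48,"xd":62},"td":{"nt":63,"qv":4,"vuh":30,"xy":99},"xd":{"sb":99,"sh":92,"tzk":29}},"lav":[[22,5,82],{"blh":47,"k":42},{"bl":26,"m":69,"ro":94}],"sy":[[82,91,74],[20,45]],"t":[[80,24,66,49,44],{"en":51,"yeb":98},[72,46,75,14,4],{"p":64,"qa":45,"so":0,"vd":18}]}
After op 2 (replace /t/0/3 86): {"a":{"gk":{"ax":86,"j":48,"xd":62},"td":{"nt":63,"qv":4,"vuh":30,"xy":99},"xd":{"sb":99,"sh":92,"tzk":29}},"lav":[[22,5,82],{"blh":47,"k":42},{"bl":26,"m":69,"ro":94}],"sy":[[82,91,74],[20,45]],"t":[[80,24,66,86,44],{"en":51,"yeb":98},[72,46,75,14,4],{"p":64,"qa":45,"so":0,"vd":18}]}
After op 3 (replace /t/0 23): {"a":{"gk":{"ax":86,"j":48,"xd":62},"td":{"nt":63,"qv":4,"vuh":30,"xy":99},"xd":{"sb":99,"sh":92,"tzk":29}},"lav":[[22,5,82],{"blh":47,"k":42},{"bl":26,"m":69,"ro":94}],"sy":[[82,91,74],[20,45]],"t":[23,{"en":51,"yeb":98},[72,46,75,14,4],{"p":64,"qa":45,"so":0,"vd":18}]}
After op 4 (add /t/3/so 64): {"a":{"gk":{"ax":86,"j":48,"xd":62},"td":{"nt":63,"qv":4,"vuh":30,"xy":99},"xd":{"sb":99,"sh":92,"tzk":29}},"lav":[[22,5,82],{"blh":47,"k":42},{"bl":26,"m":69,"ro":94}],"sy":[[82,91,74],[20,45]],"t":[23,{"en":51,"yeb":98},[72,46,75,14,4],{"p":64,"qa":45,"so":64,"vd":18}]}
After op 5 (add /sy/2 64): {"a":{"gk":{"ax":86,"j":48,"xd":62},"td":{"nt":63,"qv":4,"vuh":30,"xy":99},"xd":{"sb":99,"sh":92,"tzk":29}},"lav":[[22,5,82],{"blh":47,"k":42},{"bl":26,"m":69,"ro":94}],"sy":[[82,91,74],[20,45],64],"t":[23,{"en":51,"yeb":98},[72,46,75,14,4],{"p":64,"qa":45,"so":64,"vd":18}]}
After op 6 (remove /sy): {"a":{"gk":{"ax":86,"j":48,"xd":62},"td":{"nt":63,"qv":4,"vuh":30,"xy":99},"xd":{"sb":99,"sh":92,"tzk":29}},"lav":[[22,5,82],{"blh":47,"k":42},{"bl":26,"m":69,"ro":94}],"t":[23,{"en":51,"yeb":98},[72,46,75,14,4],{"p":64,"qa":45,"so":64,"vd":18}]}
After op 7 (add /lav/1/blh 88): {"a":{"gk":{"ax":86,"j":48,"xd":62},"td":{"nt":63,"qv":4,"vuh":30,"xy":99},"xd":{"sb":99,"sh":92,"tzk":29}},"lav":[[22,5,82],{"blh":88,"k":42},{"bl":26,"m":69,"ro":94}],"t":[23,{"en":51,"yeb":98},[72,46,75,14,4],{"p":64,"qa":45,"so":64,"vd":18}]}
After op 8 (remove /lav/0/0): {"a":{"gk":{"ax":86,"j":48,"xd":62},"td":{"nt":63,"qv":4,"vuh":30,"xy":99},"xd":{"sb":99,"sh":92,"tzk":29}},"lav":[[5,82],{"blh":88,"k":42},{"bl":26,"m":69,"ro":94}],"t":[23,{"en":51,"yeb":98},[72,46,75,14,4],{"p":64,"qa":45,"so":64,"vd":18}]}
After op 9 (replace /a/td 48): {"a":{"gk":{"ax":86,"j":48,"xd":62},"td":48,"xd":{"sb":99,"sh":92,"tzk":29}},"lav":[[5,82],{"blh":88,"k":42},{"bl":26,"m":69,"ro":94}],"t":[23,{"en":51,"yeb":98},[72,46,75,14,4],{"p":64,"qa":45,"so":64,"vd":18}]}
After op 10 (add /lav/1 45): {"a":{"gk":{"ax":86,"j":48,"xd":62},"td":48,"xd":{"sb":99,"sh":92,"tzk":29}},"lav":[[5,82],45,{"blh":88,"k":42},{"bl":26,"m":69,"ro":94}],"t":[23,{"en":51,"yeb":98},[72,46,75,14,4],{"p":64,"qa":45,"so":64,"vd":18}]}
After op 11 (remove /lav/3): {"a":{"gk":{"ax":86,"j":48,"xd":62},"td":48,"xd":{"sb":99,"sh":92,"tzk":29}},"lav":[[5,82],45,{"blh":88,"k":42}],"t":[23,{"en":51,"yeb":98},[72,46,75,14,4],{"p":64,"qa":45,"so":64,"vd":18}]}
After op 12 (replace /a/xd/sb 26): {"a":{"gk":{"ax":86,"j":48,"xd":62},"td":48,"xd":{"sb":26,"sh":92,"tzk":29}},"lav":[[5,82],45,{"blh":88,"k":42}],"t":[23,{"en":51,"yeb":98},[72,46,75,14,4],{"p":64,"qa":45,"so":64,"vd":18}]}
Value at /lav/1: 45

Answer: 45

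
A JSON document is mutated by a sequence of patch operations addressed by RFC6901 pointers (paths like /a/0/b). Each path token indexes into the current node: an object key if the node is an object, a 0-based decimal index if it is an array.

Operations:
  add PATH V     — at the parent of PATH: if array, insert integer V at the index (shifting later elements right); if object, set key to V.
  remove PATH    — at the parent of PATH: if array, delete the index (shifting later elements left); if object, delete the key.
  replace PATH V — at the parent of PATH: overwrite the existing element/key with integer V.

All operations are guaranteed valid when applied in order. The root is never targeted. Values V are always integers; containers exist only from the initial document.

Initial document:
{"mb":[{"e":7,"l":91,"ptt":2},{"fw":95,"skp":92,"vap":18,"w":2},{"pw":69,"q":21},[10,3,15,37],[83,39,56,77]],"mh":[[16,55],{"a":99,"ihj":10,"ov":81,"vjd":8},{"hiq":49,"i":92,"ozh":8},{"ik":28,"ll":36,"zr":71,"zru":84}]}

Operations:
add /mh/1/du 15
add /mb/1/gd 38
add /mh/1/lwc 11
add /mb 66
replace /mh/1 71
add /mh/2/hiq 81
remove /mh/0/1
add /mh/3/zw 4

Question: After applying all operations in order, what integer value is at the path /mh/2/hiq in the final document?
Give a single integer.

Answer: 81

Derivation:
After op 1 (add /mh/1/du 15): {"mb":[{"e":7,"l":91,"ptt":2},{"fw":95,"skp":92,"vap":18,"w":2},{"pw":69,"q":21},[10,3,15,37],[83,39,56,77]],"mh":[[16,55],{"a":99,"du":15,"ihj":10,"ov":81,"vjd":8},{"hiq":49,"i":92,"ozh":8},{"ik":28,"ll":36,"zr":71,"zru":84}]}
After op 2 (add /mb/1/gd 38): {"mb":[{"e":7,"l":91,"ptt":2},{"fw":95,"gd":38,"skp":92,"vap":18,"w":2},{"pw":69,"q":21},[10,3,15,37],[83,39,56,77]],"mh":[[16,55],{"a":99,"du":15,"ihj":10,"ov":81,"vjd":8},{"hiq":49,"i":92,"ozh":8},{"ik":28,"ll":36,"zr":71,"zru":84}]}
After op 3 (add /mh/1/lwc 11): {"mb":[{"e":7,"l":91,"ptt":2},{"fw":95,"gd":38,"skp":92,"vap":18,"w":2},{"pw":69,"q":21},[10,3,15,37],[83,39,56,77]],"mh":[[16,55],{"a":99,"du":15,"ihj":10,"lwc":11,"ov":81,"vjd":8},{"hiq":49,"i":92,"ozh":8},{"ik":28,"ll":36,"zr":71,"zru":84}]}
After op 4 (add /mb 66): {"mb":66,"mh":[[16,55],{"a":99,"du":15,"ihj":10,"lwc":11,"ov":81,"vjd":8},{"hiq":49,"i":92,"ozh":8},{"ik":28,"ll":36,"zr":71,"zru":84}]}
After op 5 (replace /mh/1 71): {"mb":66,"mh":[[16,55],71,{"hiq":49,"i":92,"ozh":8},{"ik":28,"ll":36,"zr":71,"zru":84}]}
After op 6 (add /mh/2/hiq 81): {"mb":66,"mh":[[16,55],71,{"hiq":81,"i":92,"ozh":8},{"ik":28,"ll":36,"zr":71,"zru":84}]}
After op 7 (remove /mh/0/1): {"mb":66,"mh":[[16],71,{"hiq":81,"i":92,"ozh":8},{"ik":28,"ll":36,"zr":71,"zru":84}]}
After op 8 (add /mh/3/zw 4): {"mb":66,"mh":[[16],71,{"hiq":81,"i":92,"ozh":8},{"ik":28,"ll":36,"zr":71,"zru":84,"zw":4}]}
Value at /mh/2/hiq: 81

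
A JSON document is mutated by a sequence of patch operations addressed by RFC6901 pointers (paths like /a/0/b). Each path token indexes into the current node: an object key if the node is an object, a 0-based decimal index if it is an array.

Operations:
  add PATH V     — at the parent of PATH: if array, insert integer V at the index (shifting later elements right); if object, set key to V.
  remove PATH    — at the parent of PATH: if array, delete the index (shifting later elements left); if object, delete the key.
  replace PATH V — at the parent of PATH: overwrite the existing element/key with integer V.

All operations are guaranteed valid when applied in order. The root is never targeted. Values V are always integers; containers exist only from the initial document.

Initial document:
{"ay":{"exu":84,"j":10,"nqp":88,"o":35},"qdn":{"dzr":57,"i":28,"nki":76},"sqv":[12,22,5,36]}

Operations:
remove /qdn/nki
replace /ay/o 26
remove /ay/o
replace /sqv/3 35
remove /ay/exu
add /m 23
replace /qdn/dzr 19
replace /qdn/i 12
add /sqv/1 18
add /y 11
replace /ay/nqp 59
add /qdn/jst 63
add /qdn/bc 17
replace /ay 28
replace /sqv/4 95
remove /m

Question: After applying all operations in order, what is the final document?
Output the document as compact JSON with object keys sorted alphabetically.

Answer: {"ay":28,"qdn":{"bc":17,"dzr":19,"i":12,"jst":63},"sqv":[12,18,22,5,95],"y":11}

Derivation:
After op 1 (remove /qdn/nki): {"ay":{"exu":84,"j":10,"nqp":88,"o":35},"qdn":{"dzr":57,"i":28},"sqv":[12,22,5,36]}
After op 2 (replace /ay/o 26): {"ay":{"exu":84,"j":10,"nqp":88,"o":26},"qdn":{"dzr":57,"i":28},"sqv":[12,22,5,36]}
After op 3 (remove /ay/o): {"ay":{"exu":84,"j":10,"nqp":88},"qdn":{"dzr":57,"i":28},"sqv":[12,22,5,36]}
After op 4 (replace /sqv/3 35): {"ay":{"exu":84,"j":10,"nqp":88},"qdn":{"dzr":57,"i":28},"sqv":[12,22,5,35]}
After op 5 (remove /ay/exu): {"ay":{"j":10,"nqp":88},"qdn":{"dzr":57,"i":28},"sqv":[12,22,5,35]}
After op 6 (add /m 23): {"ay":{"j":10,"nqp":88},"m":23,"qdn":{"dzr":57,"i":28},"sqv":[12,22,5,35]}
After op 7 (replace /qdn/dzr 19): {"ay":{"j":10,"nqp":88},"m":23,"qdn":{"dzr":19,"i":28},"sqv":[12,22,5,35]}
After op 8 (replace /qdn/i 12): {"ay":{"j":10,"nqp":88},"m":23,"qdn":{"dzr":19,"i":12},"sqv":[12,22,5,35]}
After op 9 (add /sqv/1 18): {"ay":{"j":10,"nqp":88},"m":23,"qdn":{"dzr":19,"i":12},"sqv":[12,18,22,5,35]}
After op 10 (add /y 11): {"ay":{"j":10,"nqp":88},"m":23,"qdn":{"dzr":19,"i":12},"sqv":[12,18,22,5,35],"y":11}
After op 11 (replace /ay/nqp 59): {"ay":{"j":10,"nqp":59},"m":23,"qdn":{"dzr":19,"i":12},"sqv":[12,18,22,5,35],"y":11}
After op 12 (add /qdn/jst 63): {"ay":{"j":10,"nqp":59},"m":23,"qdn":{"dzr":19,"i":12,"jst":63},"sqv":[12,18,22,5,35],"y":11}
After op 13 (add /qdn/bc 17): {"ay":{"j":10,"nqp":59},"m":23,"qdn":{"bc":17,"dzr":19,"i":12,"jst":63},"sqv":[12,18,22,5,35],"y":11}
After op 14 (replace /ay 28): {"ay":28,"m":23,"qdn":{"bc":17,"dzr":19,"i":12,"jst":63},"sqv":[12,18,22,5,35],"y":11}
After op 15 (replace /sqv/4 95): {"ay":28,"m":23,"qdn":{"bc":17,"dzr":19,"i":12,"jst":63},"sqv":[12,18,22,5,95],"y":11}
After op 16 (remove /m): {"ay":28,"qdn":{"bc":17,"dzr":19,"i":12,"jst":63},"sqv":[12,18,22,5,95],"y":11}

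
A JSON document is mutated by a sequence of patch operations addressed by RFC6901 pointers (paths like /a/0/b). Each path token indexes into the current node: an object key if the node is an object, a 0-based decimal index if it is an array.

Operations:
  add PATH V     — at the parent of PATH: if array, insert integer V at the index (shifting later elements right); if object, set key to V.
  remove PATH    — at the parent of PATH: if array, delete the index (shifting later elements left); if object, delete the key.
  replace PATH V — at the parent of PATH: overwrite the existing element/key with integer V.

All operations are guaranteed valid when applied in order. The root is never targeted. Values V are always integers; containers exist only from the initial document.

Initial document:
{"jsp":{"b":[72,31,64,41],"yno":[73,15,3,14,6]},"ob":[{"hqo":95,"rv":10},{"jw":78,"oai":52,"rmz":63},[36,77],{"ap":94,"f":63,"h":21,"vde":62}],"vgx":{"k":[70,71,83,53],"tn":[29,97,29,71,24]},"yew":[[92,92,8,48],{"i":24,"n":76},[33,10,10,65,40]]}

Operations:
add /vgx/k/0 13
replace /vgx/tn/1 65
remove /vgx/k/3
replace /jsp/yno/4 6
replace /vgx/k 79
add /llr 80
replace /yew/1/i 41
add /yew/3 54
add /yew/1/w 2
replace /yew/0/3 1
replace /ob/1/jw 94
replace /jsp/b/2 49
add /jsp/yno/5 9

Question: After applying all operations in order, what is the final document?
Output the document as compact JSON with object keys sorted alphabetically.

After op 1 (add /vgx/k/0 13): {"jsp":{"b":[72,31,64,41],"yno":[73,15,3,14,6]},"ob":[{"hqo":95,"rv":10},{"jw":78,"oai":52,"rmz":63},[36,77],{"ap":94,"f":63,"h":21,"vde":62}],"vgx":{"k":[13,70,71,83,53],"tn":[29,97,29,71,24]},"yew":[[92,92,8,48],{"i":24,"n":76},[33,10,10,65,40]]}
After op 2 (replace /vgx/tn/1 65): {"jsp":{"b":[72,31,64,41],"yno":[73,15,3,14,6]},"ob":[{"hqo":95,"rv":10},{"jw":78,"oai":52,"rmz":63},[36,77],{"ap":94,"f":63,"h":21,"vde":62}],"vgx":{"k":[13,70,71,83,53],"tn":[29,65,29,71,24]},"yew":[[92,92,8,48],{"i":24,"n":76},[33,10,10,65,40]]}
After op 3 (remove /vgx/k/3): {"jsp":{"b":[72,31,64,41],"yno":[73,15,3,14,6]},"ob":[{"hqo":95,"rv":10},{"jw":78,"oai":52,"rmz":63},[36,77],{"ap":94,"f":63,"h":21,"vde":62}],"vgx":{"k":[13,70,71,53],"tn":[29,65,29,71,24]},"yew":[[92,92,8,48],{"i":24,"n":76},[33,10,10,65,40]]}
After op 4 (replace /jsp/yno/4 6): {"jsp":{"b":[72,31,64,41],"yno":[73,15,3,14,6]},"ob":[{"hqo":95,"rv":10},{"jw":78,"oai":52,"rmz":63},[36,77],{"ap":94,"f":63,"h":21,"vde":62}],"vgx":{"k":[13,70,71,53],"tn":[29,65,29,71,24]},"yew":[[92,92,8,48],{"i":24,"n":76},[33,10,10,65,40]]}
After op 5 (replace /vgx/k 79): {"jsp":{"b":[72,31,64,41],"yno":[73,15,3,14,6]},"ob":[{"hqo":95,"rv":10},{"jw":78,"oai":52,"rmz":63},[36,77],{"ap":94,"f":63,"h":21,"vde":62}],"vgx":{"k":79,"tn":[29,65,29,71,24]},"yew":[[92,92,8,48],{"i":24,"n":76},[33,10,10,65,40]]}
After op 6 (add /llr 80): {"jsp":{"b":[72,31,64,41],"yno":[73,15,3,14,6]},"llr":80,"ob":[{"hqo":95,"rv":10},{"jw":78,"oai":52,"rmz":63},[36,77],{"ap":94,"f":63,"h":21,"vde":62}],"vgx":{"k":79,"tn":[29,65,29,71,24]},"yew":[[92,92,8,48],{"i":24,"n":76},[33,10,10,65,40]]}
After op 7 (replace /yew/1/i 41): {"jsp":{"b":[72,31,64,41],"yno":[73,15,3,14,6]},"llr":80,"ob":[{"hqo":95,"rv":10},{"jw":78,"oai":52,"rmz":63},[36,77],{"ap":94,"f":63,"h":21,"vde":62}],"vgx":{"k":79,"tn":[29,65,29,71,24]},"yew":[[92,92,8,48],{"i":41,"n":76},[33,10,10,65,40]]}
After op 8 (add /yew/3 54): {"jsp":{"b":[72,31,64,41],"yno":[73,15,3,14,6]},"llr":80,"ob":[{"hqo":95,"rv":10},{"jw":78,"oai":52,"rmz":63},[36,77],{"ap":94,"f":63,"h":21,"vde":62}],"vgx":{"k":79,"tn":[29,65,29,71,24]},"yew":[[92,92,8,48],{"i":41,"n":76},[33,10,10,65,40],54]}
After op 9 (add /yew/1/w 2): {"jsp":{"b":[72,31,64,41],"yno":[73,15,3,14,6]},"llr":80,"ob":[{"hqo":95,"rv":10},{"jw":78,"oai":52,"rmz":63},[36,77],{"ap":94,"f":63,"h":21,"vde":62}],"vgx":{"k":79,"tn":[29,65,29,71,24]},"yew":[[92,92,8,48],{"i":41,"n":76,"w":2},[33,10,10,65,40],54]}
After op 10 (replace /yew/0/3 1): {"jsp":{"b":[72,31,64,41],"yno":[73,15,3,14,6]},"llr":80,"ob":[{"hqo":95,"rv":10},{"jw":78,"oai":52,"rmz":63},[36,77],{"ap":94,"f":63,"h":21,"vde":62}],"vgx":{"k":79,"tn":[29,65,29,71,24]},"yew":[[92,92,8,1],{"i":41,"n":76,"w":2},[33,10,10,65,40],54]}
After op 11 (replace /ob/1/jw 94): {"jsp":{"b":[72,31,64,41],"yno":[73,15,3,14,6]},"llr":80,"ob":[{"hqo":95,"rv":10},{"jw":94,"oai":52,"rmz":63},[36,77],{"ap":94,"f":63,"h":21,"vde":62}],"vgx":{"k":79,"tn":[29,65,29,71,24]},"yew":[[92,92,8,1],{"i":41,"n":76,"w":2},[33,10,10,65,40],54]}
After op 12 (replace /jsp/b/2 49): {"jsp":{"b":[72,31,49,41],"yno":[73,15,3,14,6]},"llr":80,"ob":[{"hqo":95,"rv":10},{"jw":94,"oai":52,"rmz":63},[36,77],{"ap":94,"f":63,"h":21,"vde":62}],"vgx":{"k":79,"tn":[29,65,29,71,24]},"yew":[[92,92,8,1],{"i":41,"n":76,"w":2},[33,10,10,65,40],54]}
After op 13 (add /jsp/yno/5 9): {"jsp":{"b":[72,31,49,41],"yno":[73,15,3,14,6,9]},"llr":80,"ob":[{"hqo":95,"rv":10},{"jw":94,"oai":52,"rmz":63},[36,77],{"ap":94,"f":63,"h":21,"vde":62}],"vgx":{"k":79,"tn":[29,65,29,71,24]},"yew":[[92,92,8,1],{"i":41,"n":76,"w":2},[33,10,10,65,40],54]}

Answer: {"jsp":{"b":[72,31,49,41],"yno":[73,15,3,14,6,9]},"llr":80,"ob":[{"hqo":95,"rv":10},{"jw":94,"oai":52,"rmz":63},[36,77],{"ap":94,"f":63,"h":21,"vde":62}],"vgx":{"k":79,"tn":[29,65,29,71,24]},"yew":[[92,92,8,1],{"i":41,"n":76,"w":2},[33,10,10,65,40],54]}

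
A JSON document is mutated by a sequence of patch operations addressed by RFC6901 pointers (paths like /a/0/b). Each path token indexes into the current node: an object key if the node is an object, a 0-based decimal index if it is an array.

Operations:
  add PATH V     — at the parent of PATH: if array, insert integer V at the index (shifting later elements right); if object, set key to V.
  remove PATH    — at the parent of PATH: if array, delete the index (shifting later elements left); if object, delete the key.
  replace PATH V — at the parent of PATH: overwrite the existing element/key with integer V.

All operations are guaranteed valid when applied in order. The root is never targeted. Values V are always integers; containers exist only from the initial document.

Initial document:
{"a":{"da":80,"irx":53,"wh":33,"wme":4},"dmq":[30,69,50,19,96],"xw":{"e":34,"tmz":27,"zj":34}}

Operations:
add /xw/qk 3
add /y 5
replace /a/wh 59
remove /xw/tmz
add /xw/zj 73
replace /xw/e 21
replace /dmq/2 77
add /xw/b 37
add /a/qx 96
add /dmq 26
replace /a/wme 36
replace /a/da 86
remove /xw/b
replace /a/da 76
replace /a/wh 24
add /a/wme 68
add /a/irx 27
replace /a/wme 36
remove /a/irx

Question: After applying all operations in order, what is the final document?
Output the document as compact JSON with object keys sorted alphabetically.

Answer: {"a":{"da":76,"qx":96,"wh":24,"wme":36},"dmq":26,"xw":{"e":21,"qk":3,"zj":73},"y":5}

Derivation:
After op 1 (add /xw/qk 3): {"a":{"da":80,"irx":53,"wh":33,"wme":4},"dmq":[30,69,50,19,96],"xw":{"e":34,"qk":3,"tmz":27,"zj":34}}
After op 2 (add /y 5): {"a":{"da":80,"irx":53,"wh":33,"wme":4},"dmq":[30,69,50,19,96],"xw":{"e":34,"qk":3,"tmz":27,"zj":34},"y":5}
After op 3 (replace /a/wh 59): {"a":{"da":80,"irx":53,"wh":59,"wme":4},"dmq":[30,69,50,19,96],"xw":{"e":34,"qk":3,"tmz":27,"zj":34},"y":5}
After op 4 (remove /xw/tmz): {"a":{"da":80,"irx":53,"wh":59,"wme":4},"dmq":[30,69,50,19,96],"xw":{"e":34,"qk":3,"zj":34},"y":5}
After op 5 (add /xw/zj 73): {"a":{"da":80,"irx":53,"wh":59,"wme":4},"dmq":[30,69,50,19,96],"xw":{"e":34,"qk":3,"zj":73},"y":5}
After op 6 (replace /xw/e 21): {"a":{"da":80,"irx":53,"wh":59,"wme":4},"dmq":[30,69,50,19,96],"xw":{"e":21,"qk":3,"zj":73},"y":5}
After op 7 (replace /dmq/2 77): {"a":{"da":80,"irx":53,"wh":59,"wme":4},"dmq":[30,69,77,19,96],"xw":{"e":21,"qk":3,"zj":73},"y":5}
After op 8 (add /xw/b 37): {"a":{"da":80,"irx":53,"wh":59,"wme":4},"dmq":[30,69,77,19,96],"xw":{"b":37,"e":21,"qk":3,"zj":73},"y":5}
After op 9 (add /a/qx 96): {"a":{"da":80,"irx":53,"qx":96,"wh":59,"wme":4},"dmq":[30,69,77,19,96],"xw":{"b":37,"e":21,"qk":3,"zj":73},"y":5}
After op 10 (add /dmq 26): {"a":{"da":80,"irx":53,"qx":96,"wh":59,"wme":4},"dmq":26,"xw":{"b":37,"e":21,"qk":3,"zj":73},"y":5}
After op 11 (replace /a/wme 36): {"a":{"da":80,"irx":53,"qx":96,"wh":59,"wme":36},"dmq":26,"xw":{"b":37,"e":21,"qk":3,"zj":73},"y":5}
After op 12 (replace /a/da 86): {"a":{"da":86,"irx":53,"qx":96,"wh":59,"wme":36},"dmq":26,"xw":{"b":37,"e":21,"qk":3,"zj":73},"y":5}
After op 13 (remove /xw/b): {"a":{"da":86,"irx":53,"qx":96,"wh":59,"wme":36},"dmq":26,"xw":{"e":21,"qk":3,"zj":73},"y":5}
After op 14 (replace /a/da 76): {"a":{"da":76,"irx":53,"qx":96,"wh":59,"wme":36},"dmq":26,"xw":{"e":21,"qk":3,"zj":73},"y":5}
After op 15 (replace /a/wh 24): {"a":{"da":76,"irx":53,"qx":96,"wh":24,"wme":36},"dmq":26,"xw":{"e":21,"qk":3,"zj":73},"y":5}
After op 16 (add /a/wme 68): {"a":{"da":76,"irx":53,"qx":96,"wh":24,"wme":68},"dmq":26,"xw":{"e":21,"qk":3,"zj":73},"y":5}
After op 17 (add /a/irx 27): {"a":{"da":76,"irx":27,"qx":96,"wh":24,"wme":68},"dmq":26,"xw":{"e":21,"qk":3,"zj":73},"y":5}
After op 18 (replace /a/wme 36): {"a":{"da":76,"irx":27,"qx":96,"wh":24,"wme":36},"dmq":26,"xw":{"e":21,"qk":3,"zj":73},"y":5}
After op 19 (remove /a/irx): {"a":{"da":76,"qx":96,"wh":24,"wme":36},"dmq":26,"xw":{"e":21,"qk":3,"zj":73},"y":5}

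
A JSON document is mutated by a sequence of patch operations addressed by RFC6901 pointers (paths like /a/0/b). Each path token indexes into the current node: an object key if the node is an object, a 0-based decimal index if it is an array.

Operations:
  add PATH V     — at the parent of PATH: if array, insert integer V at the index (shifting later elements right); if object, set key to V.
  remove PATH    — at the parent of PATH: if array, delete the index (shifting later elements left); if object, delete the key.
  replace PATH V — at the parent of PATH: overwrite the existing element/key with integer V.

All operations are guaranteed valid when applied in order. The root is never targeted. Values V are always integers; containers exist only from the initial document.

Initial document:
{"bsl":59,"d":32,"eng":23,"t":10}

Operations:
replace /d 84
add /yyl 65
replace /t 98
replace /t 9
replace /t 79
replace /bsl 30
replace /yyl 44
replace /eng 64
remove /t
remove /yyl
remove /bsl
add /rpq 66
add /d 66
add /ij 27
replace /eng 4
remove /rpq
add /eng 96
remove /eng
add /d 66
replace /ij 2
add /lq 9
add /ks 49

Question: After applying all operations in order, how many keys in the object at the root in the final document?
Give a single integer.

After op 1 (replace /d 84): {"bsl":59,"d":84,"eng":23,"t":10}
After op 2 (add /yyl 65): {"bsl":59,"d":84,"eng":23,"t":10,"yyl":65}
After op 3 (replace /t 98): {"bsl":59,"d":84,"eng":23,"t":98,"yyl":65}
After op 4 (replace /t 9): {"bsl":59,"d":84,"eng":23,"t":9,"yyl":65}
After op 5 (replace /t 79): {"bsl":59,"d":84,"eng":23,"t":79,"yyl":65}
After op 6 (replace /bsl 30): {"bsl":30,"d":84,"eng":23,"t":79,"yyl":65}
After op 7 (replace /yyl 44): {"bsl":30,"d":84,"eng":23,"t":79,"yyl":44}
After op 8 (replace /eng 64): {"bsl":30,"d":84,"eng":64,"t":79,"yyl":44}
After op 9 (remove /t): {"bsl":30,"d":84,"eng":64,"yyl":44}
After op 10 (remove /yyl): {"bsl":30,"d":84,"eng":64}
After op 11 (remove /bsl): {"d":84,"eng":64}
After op 12 (add /rpq 66): {"d":84,"eng":64,"rpq":66}
After op 13 (add /d 66): {"d":66,"eng":64,"rpq":66}
After op 14 (add /ij 27): {"d":66,"eng":64,"ij":27,"rpq":66}
After op 15 (replace /eng 4): {"d":66,"eng":4,"ij":27,"rpq":66}
After op 16 (remove /rpq): {"d":66,"eng":4,"ij":27}
After op 17 (add /eng 96): {"d":66,"eng":96,"ij":27}
After op 18 (remove /eng): {"d":66,"ij":27}
After op 19 (add /d 66): {"d":66,"ij":27}
After op 20 (replace /ij 2): {"d":66,"ij":2}
After op 21 (add /lq 9): {"d":66,"ij":2,"lq":9}
After op 22 (add /ks 49): {"d":66,"ij":2,"ks":49,"lq":9}
Size at the root: 4

Answer: 4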